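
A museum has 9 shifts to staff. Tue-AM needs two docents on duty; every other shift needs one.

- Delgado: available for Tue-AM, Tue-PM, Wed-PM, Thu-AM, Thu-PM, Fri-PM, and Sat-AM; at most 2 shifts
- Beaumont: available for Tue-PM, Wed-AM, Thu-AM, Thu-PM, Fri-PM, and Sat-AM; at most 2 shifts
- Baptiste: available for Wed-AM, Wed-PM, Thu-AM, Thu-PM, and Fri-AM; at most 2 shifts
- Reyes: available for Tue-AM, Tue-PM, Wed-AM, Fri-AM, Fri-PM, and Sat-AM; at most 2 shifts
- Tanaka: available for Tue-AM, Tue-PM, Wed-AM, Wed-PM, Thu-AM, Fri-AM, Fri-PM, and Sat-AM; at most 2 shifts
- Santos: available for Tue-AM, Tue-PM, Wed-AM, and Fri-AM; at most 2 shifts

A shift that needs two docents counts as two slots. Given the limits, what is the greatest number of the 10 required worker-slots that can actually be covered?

10

Total capacity across all docents is 2+2+2+2+2+2 = 12, and 10 slots are needed, so at most 10 can be filled.
An assignment achieving 10: Tue-AM→Reyes+Tanaka, Tue-PM→Tanaka, Wed-AM→Baptiste, Wed-PM→Delgado, Thu-AM→Beaumont, Thu-PM→Delgado, Fri-AM→Baptiste, Fri-PM→Beaumont, Sat-AM→Reyes.
Loads: Delgado 2/2, Beaumont 2/2, Baptiste 2/2, Reyes 2/2, Tanaka 2/2, Santos 0/2.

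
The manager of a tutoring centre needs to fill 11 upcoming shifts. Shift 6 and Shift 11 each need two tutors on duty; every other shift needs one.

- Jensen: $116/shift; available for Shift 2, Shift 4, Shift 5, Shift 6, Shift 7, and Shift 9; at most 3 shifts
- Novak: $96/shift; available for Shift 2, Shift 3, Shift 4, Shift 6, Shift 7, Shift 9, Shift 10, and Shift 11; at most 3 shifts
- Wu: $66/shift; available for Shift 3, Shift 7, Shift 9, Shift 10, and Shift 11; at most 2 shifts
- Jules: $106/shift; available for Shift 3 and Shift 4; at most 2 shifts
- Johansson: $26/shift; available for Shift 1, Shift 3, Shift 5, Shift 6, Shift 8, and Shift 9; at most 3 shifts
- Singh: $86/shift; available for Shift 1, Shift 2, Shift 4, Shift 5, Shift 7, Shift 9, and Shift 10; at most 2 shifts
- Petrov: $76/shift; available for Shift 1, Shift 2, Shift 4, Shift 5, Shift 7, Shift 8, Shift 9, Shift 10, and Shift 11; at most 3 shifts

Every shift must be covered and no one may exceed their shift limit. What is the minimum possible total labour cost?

$898

Picking the cheapest available tutor for each shift independently would cost $678, but that ignores the shift limits.
An optimal schedule: Shift 1→Johansson, Shift 2→Petrov, Shift 3→Wu, Shift 4→Singh, Shift 5→Petrov, Shift 6→Johansson+Novak, Shift 7→Novak, Shift 8→Johansson, Shift 9→Novak, Shift 10→Singh, Shift 11→Wu+Petrov.
Total: 26 + 76 + 66 + 86 + 76 + 26 + 96 + 96 + 26 + 96 + 86 + 66 + 76 = $898.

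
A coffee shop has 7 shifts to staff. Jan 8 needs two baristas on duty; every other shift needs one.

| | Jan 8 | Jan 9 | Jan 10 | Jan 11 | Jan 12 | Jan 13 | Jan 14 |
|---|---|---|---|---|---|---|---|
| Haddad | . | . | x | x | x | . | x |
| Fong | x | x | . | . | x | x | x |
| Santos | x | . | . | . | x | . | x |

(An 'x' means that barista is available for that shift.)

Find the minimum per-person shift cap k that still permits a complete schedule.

With 3 baristas and 8 worker-slots to fill, someone must work at least ⌈8/3⌉ = 3 shifts, so k ≥ 3.
k = 3 works: Jan 8→Fong+Santos, Jan 9→Fong, Jan 10→Haddad, Jan 11→Haddad, Jan 12→Haddad, Jan 13→Fong, Jan 14→Santos.
Loads: Haddad 3, Fong 3, Santos 2 — all ≤ 3.

3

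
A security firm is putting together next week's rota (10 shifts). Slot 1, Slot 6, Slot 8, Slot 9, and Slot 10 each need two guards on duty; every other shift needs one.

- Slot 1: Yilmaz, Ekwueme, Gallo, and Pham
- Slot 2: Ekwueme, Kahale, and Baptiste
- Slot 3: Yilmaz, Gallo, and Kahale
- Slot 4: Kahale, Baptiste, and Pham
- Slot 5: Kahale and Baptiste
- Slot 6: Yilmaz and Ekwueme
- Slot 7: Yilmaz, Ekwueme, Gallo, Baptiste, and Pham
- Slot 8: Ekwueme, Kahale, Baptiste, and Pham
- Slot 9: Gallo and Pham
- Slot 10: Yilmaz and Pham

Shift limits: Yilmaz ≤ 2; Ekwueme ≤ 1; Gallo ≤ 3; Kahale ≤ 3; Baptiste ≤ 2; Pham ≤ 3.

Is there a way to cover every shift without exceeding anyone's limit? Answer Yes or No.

Total capacity is 2+1+3+3+2+3 = 14 but 15 worker-slots are needed — infeasible.

No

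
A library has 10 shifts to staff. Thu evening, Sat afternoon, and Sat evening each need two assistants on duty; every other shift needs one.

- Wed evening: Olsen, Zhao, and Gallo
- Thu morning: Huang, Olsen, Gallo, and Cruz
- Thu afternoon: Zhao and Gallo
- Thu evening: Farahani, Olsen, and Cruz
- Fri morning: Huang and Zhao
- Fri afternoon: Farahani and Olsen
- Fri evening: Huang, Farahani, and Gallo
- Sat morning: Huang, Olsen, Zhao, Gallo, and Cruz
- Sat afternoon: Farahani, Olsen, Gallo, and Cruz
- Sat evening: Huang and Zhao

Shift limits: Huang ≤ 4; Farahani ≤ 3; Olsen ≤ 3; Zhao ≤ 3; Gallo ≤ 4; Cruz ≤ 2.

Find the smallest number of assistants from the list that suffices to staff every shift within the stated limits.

13 slots to fill and no one can take more than 4, so at least ⌈13/4⌉ = 4 assistants are needed.
Huang, Farahani, Olsen, and Zhao alone can cover everything: Wed evening→Olsen, Thu morning→Huang, Thu afternoon→Zhao, Thu evening→Farahani+Olsen, Fri morning→Huang, Fri afternoon→Farahani, Fri evening→Huang, Sat morning→Zhao, Sat afternoon→Farahani+Olsen, Sat evening→Huang+Zhao.

4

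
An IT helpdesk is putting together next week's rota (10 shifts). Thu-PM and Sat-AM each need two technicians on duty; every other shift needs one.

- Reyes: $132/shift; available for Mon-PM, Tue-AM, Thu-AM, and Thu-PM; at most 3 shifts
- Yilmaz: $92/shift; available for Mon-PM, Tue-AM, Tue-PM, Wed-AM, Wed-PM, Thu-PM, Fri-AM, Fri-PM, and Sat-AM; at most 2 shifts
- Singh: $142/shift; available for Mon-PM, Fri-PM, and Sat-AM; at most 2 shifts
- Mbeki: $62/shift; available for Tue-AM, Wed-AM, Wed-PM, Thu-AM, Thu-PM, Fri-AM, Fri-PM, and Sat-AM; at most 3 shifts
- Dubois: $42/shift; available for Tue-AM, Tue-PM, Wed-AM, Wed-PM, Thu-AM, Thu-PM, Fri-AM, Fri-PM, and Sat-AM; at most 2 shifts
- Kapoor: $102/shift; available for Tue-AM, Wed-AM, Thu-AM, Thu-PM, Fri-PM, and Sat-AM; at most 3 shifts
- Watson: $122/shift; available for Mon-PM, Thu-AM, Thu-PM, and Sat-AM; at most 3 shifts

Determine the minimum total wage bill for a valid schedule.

Picking the cheapest available technician for each shift independently would cost $594, but that ignores the shift limits.
An optimal schedule: Mon-PM→Yilmaz, Tue-AM→Mbeki, Tue-PM→Dubois, Wed-AM→Mbeki, Wed-PM→Dubois, Thu-AM→Kapoor, Thu-PM→Kapoor+Watson, Fri-AM→Mbeki, Fri-PM→Yilmaz, Sat-AM→Kapoor+Watson.
Total: 92 + 62 + 42 + 62 + 42 + 102 + 102 + 122 + 62 + 92 + 102 + 122 = $1004.

$1004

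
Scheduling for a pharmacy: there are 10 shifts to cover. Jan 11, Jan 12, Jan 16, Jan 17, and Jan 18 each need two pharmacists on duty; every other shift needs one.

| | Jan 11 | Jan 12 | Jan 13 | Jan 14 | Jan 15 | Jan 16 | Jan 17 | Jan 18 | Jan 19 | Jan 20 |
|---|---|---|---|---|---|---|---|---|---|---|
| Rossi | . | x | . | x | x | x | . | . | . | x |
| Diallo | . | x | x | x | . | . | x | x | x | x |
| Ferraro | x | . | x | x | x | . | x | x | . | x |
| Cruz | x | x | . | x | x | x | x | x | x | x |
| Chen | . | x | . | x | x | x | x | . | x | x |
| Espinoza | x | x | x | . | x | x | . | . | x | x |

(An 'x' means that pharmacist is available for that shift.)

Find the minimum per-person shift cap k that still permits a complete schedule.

3

With 6 pharmacists and 15 worker-slots to fill, someone must work at least ⌈15/6⌉ = 3 shifts, so k ≥ 3.
k = 3 works: Jan 11→Ferraro+Cruz, Jan 12→Chen+Espinoza, Jan 13→Diallo, Jan 14→Rossi, Jan 15→Rossi, Jan 16→Rossi+Cruz, Jan 17→Ferraro+Cruz, Jan 18→Diallo+Ferraro, Jan 19→Diallo, Jan 20→Chen.
Loads: Rossi 3, Diallo 3, Ferraro 3, Cruz 3, Chen 2, Espinoza 1 — all ≤ 3.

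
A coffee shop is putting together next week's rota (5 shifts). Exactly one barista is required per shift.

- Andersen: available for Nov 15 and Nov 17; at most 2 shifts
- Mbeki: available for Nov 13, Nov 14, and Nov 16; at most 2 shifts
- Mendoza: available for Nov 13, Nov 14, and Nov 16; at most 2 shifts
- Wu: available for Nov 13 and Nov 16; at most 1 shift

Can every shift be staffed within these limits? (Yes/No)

Nov 15 can only be covered by Andersen, so that assignment is forced.
Nov 17 can only be covered by Andersen, so that assignment is forced.
One valid schedule: Nov 13→Mbeki, Nov 14→Mbeki, Nov 15→Andersen, Nov 16→Mendoza, Nov 17→Andersen.
Loads: Andersen 2/2, Mbeki 2/2, Mendoza 1/2, Wu 0/1 — all within limits.

Yes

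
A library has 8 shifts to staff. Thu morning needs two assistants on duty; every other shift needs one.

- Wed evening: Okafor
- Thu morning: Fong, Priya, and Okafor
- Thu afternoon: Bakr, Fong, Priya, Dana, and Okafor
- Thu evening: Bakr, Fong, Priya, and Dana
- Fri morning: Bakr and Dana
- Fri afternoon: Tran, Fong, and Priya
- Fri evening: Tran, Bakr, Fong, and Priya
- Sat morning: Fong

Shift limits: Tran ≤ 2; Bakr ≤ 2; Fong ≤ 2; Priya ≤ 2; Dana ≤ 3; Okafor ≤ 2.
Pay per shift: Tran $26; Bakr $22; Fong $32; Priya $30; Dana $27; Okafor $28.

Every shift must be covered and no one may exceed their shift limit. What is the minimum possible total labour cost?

Wed evening can only be covered by Okafor, so that assignment is forced.
Sat morning can only be covered by Fong, so that assignment is forced.
Picking the cheapest available assistant for each shift independently would cost $232, but that ignores the shift limits.
An optimal schedule: Wed evening→Okafor, Thu morning→Okafor+Priya, Thu afternoon→Dana, Thu evening→Bakr, Fri morning→Bakr, Fri afternoon→Tran, Fri evening→Tran, Sat morning→Fong.
Total: 28 + 28 + 30 + 27 + 22 + 22 + 26 + 26 + 32 = $241.

$241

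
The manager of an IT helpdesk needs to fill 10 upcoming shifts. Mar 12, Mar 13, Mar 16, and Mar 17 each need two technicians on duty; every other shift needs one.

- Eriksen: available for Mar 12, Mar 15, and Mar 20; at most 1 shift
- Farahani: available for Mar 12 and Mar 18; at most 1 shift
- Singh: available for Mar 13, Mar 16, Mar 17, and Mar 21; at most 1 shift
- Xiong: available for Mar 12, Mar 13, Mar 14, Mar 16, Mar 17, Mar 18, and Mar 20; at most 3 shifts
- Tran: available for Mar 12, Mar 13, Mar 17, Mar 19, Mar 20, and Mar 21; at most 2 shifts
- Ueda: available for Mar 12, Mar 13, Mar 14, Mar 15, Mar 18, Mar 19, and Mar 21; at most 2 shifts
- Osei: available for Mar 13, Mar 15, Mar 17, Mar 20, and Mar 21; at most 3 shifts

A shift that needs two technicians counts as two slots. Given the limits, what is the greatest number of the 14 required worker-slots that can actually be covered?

13

Total capacity across all technicians is 1+1+1+3+2+2+3 = 13, and 14 slots are needed, so at most 13 can be filled.
An assignment achieving 13: Mar 12→Ueda, Mar 13→Ueda+Osei, Mar 14→Xiong, Mar 15→Eriksen, Mar 16→Singh+Xiong, Mar 17→Xiong+Tran, Mar 18→Farahani, Mar 19→Tran, Mar 20→Osei, Mar 21→Osei.
Loads: Eriksen 1/1, Farahani 1/1, Singh 1/1, Xiong 3/3, Tran 2/2, Ueda 2/2, Osei 3/3.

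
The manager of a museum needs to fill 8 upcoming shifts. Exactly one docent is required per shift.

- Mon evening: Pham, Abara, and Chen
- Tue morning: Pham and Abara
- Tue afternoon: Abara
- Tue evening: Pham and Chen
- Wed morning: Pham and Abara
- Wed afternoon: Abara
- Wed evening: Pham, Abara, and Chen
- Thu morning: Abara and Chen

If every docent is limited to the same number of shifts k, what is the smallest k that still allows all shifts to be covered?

With 3 docents and 8 worker-slots to fill, someone must work at least ⌈8/3⌉ = 3 shifts, so k ≥ 3.
k = 3 works: Mon evening→Chen, Tue morning→Pham, Tue afternoon→Abara, Tue evening→Pham, Wed morning→Pham, Wed afternoon→Abara, Wed evening→Chen, Thu morning→Abara.
Loads: Pham 3, Abara 3, Chen 2 — all ≤ 3.

3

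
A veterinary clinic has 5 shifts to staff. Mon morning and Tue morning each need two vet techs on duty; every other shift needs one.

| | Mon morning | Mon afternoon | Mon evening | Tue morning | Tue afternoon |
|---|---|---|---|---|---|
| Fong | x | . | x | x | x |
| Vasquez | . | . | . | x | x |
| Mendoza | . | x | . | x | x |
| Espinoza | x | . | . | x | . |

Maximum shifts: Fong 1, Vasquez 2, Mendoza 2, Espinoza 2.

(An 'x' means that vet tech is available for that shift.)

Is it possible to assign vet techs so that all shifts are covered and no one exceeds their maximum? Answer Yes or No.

Total capacity is 7 and 7 slots are needed, so capacity alone doesn't rule it out.
Shifts {Mon morning, Mon evening} need 3 worker-slots in total, but the vet techs available for any of those shifts (Fong and Espinoza) can supply at most 2 among them. So no valid schedule exists.

No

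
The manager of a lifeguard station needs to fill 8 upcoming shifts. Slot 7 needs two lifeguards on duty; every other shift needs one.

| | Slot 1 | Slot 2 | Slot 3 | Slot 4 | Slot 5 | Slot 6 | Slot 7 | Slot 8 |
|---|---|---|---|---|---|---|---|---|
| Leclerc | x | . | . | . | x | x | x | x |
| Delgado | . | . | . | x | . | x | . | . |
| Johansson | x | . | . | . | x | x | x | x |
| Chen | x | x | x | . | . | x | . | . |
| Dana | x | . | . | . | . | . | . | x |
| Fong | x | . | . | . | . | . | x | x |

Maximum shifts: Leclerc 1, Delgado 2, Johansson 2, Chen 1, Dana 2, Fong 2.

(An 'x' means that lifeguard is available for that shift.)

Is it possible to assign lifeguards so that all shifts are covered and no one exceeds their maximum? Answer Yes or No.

No

Total capacity is 10 and 9 slots are needed, so capacity alone doesn't rule it out.
Shifts {Slot 2, Slot 3} need 2 worker-slots in total, but the lifeguards available for any of those shifts (Chen) can supply at most 1 among them. So no valid schedule exists.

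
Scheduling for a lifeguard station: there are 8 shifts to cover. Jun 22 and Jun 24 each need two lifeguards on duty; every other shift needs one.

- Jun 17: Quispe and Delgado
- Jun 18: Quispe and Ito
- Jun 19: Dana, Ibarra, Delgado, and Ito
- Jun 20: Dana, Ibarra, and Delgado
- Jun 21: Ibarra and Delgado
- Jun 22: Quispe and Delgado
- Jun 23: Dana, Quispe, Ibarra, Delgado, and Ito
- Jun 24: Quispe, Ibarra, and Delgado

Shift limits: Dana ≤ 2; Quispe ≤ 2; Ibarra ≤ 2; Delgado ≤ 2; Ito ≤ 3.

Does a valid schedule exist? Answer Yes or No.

Jun 22 can only be covered by Quispe and Delgado, so that assignment is forced.
One valid schedule: Jun 17→Quispe, Jun 18→Ito, Jun 19→Dana, Jun 20→Dana, Jun 21→Ibarra, Jun 22→Quispe+Delgado, Jun 23→Ito, Jun 24→Ibarra+Delgado.
Loads: Dana 2/2, Quispe 2/2, Ibarra 2/2, Delgado 2/2, Ito 2/3 — all within limits.

Yes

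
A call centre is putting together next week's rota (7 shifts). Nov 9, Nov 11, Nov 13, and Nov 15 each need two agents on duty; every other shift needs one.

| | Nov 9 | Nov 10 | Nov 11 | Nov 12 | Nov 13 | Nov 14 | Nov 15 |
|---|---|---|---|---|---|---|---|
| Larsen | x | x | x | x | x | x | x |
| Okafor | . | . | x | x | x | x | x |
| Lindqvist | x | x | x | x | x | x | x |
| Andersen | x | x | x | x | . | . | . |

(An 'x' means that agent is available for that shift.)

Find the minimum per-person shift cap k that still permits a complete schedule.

With 4 agents and 11 worker-slots to fill, someone must work at least ⌈11/4⌉ = 3 shifts, so k ≥ 3.
k = 3 works: Nov 9→Larsen+Lindqvist, Nov 10→Larsen, Nov 11→Lindqvist+Andersen, Nov 12→Andersen, Nov 13→Larsen+Okafor, Nov 14→Okafor, Nov 15→Okafor+Lindqvist.
Loads: Larsen 3, Okafor 3, Lindqvist 3, Andersen 2 — all ≤ 3.

3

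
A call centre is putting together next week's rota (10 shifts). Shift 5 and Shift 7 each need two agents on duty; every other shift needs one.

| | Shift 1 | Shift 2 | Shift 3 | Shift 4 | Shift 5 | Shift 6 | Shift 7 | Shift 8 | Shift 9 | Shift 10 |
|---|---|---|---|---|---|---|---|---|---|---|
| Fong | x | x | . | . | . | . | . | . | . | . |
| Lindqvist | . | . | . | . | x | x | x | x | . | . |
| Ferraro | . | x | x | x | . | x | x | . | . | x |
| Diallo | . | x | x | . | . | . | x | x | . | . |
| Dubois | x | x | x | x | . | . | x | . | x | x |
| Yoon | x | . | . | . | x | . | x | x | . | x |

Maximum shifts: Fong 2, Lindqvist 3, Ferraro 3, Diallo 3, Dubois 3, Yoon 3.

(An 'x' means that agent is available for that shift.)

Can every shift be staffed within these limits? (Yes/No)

Shift 5 can only be covered by Lindqvist and Yoon, so that assignment is forced.
Shift 9 can only be covered by Dubois, so that assignment is forced.
One valid schedule: Shift 1→Fong, Shift 2→Fong, Shift 3→Ferraro, Shift 4→Ferraro, Shift 5→Lindqvist+Yoon, Shift 6→Lindqvist, Shift 7→Diallo+Dubois, Shift 8→Lindqvist, Shift 9→Dubois, Shift 10→Ferraro.
Loads: Fong 2/2, Lindqvist 3/3, Ferraro 3/3, Diallo 1/3, Dubois 2/3, Yoon 1/3 — all within limits.

Yes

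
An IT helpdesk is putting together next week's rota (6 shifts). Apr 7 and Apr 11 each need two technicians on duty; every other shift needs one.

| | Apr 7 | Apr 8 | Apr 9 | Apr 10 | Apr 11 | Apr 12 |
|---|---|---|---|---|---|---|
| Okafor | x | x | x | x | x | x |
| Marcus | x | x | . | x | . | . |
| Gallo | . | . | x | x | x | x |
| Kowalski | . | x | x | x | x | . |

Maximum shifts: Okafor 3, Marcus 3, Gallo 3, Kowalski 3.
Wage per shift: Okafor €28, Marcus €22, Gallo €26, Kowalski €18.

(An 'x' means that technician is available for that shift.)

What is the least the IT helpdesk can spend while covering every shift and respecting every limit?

€178

Apr 7 can only be covered by Okafor and Marcus, so that assignment is forced.
Picking the cheapest available technician for each shift independently would cost €174, but that ignores the shift limits.
An optimal schedule: Apr 7→Marcus+Okafor, Apr 8→Kowalski, Apr 9→Kowalski, Apr 10→Marcus, Apr 11→Kowalski+Gallo, Apr 12→Gallo.
Total: 22 + 28 + 18 + 18 + 22 + 18 + 26 + 26 = €178.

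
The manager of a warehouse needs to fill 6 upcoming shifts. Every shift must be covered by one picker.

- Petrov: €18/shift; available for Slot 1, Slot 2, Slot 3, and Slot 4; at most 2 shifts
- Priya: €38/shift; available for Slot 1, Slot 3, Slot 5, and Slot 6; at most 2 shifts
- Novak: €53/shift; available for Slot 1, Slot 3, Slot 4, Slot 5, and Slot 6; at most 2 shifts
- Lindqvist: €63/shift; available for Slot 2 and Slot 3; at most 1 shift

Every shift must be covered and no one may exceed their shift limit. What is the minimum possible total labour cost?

€218

Picking the cheapest available picker for each shift independently would cost €148, but that ignores the shift limits.
An optimal schedule: Slot 1→Novak, Slot 2→Petrov, Slot 3→Novak, Slot 4→Petrov, Slot 5→Priya, Slot 6→Priya.
Total: 53 + 18 + 53 + 18 + 38 + 38 = €218.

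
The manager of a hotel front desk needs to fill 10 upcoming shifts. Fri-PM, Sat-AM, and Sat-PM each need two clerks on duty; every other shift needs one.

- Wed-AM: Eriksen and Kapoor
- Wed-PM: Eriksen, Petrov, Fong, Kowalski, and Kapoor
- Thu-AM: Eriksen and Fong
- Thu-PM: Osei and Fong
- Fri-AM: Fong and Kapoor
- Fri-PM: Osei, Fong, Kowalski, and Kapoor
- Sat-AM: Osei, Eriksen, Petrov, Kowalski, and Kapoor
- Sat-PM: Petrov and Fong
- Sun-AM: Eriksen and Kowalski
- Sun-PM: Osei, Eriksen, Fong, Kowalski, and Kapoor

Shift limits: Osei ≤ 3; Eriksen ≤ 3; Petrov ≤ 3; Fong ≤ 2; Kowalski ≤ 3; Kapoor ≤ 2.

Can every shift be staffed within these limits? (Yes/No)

Yes

Sat-PM can only be covered by Petrov and Fong, so that assignment is forced.
One valid schedule: Wed-AM→Eriksen, Wed-PM→Petrov, Thu-AM→Eriksen, Thu-PM→Osei, Fri-AM→Fong, Fri-PM→Osei+Kowalski, Sat-AM→Petrov+Kowalski, Sat-PM→Petrov+Fong, Sun-AM→Eriksen, Sun-PM→Osei.
Loads: Osei 3/3, Eriksen 3/3, Petrov 3/3, Fong 2/2, Kowalski 2/3, Kapoor 0/2 — all within limits.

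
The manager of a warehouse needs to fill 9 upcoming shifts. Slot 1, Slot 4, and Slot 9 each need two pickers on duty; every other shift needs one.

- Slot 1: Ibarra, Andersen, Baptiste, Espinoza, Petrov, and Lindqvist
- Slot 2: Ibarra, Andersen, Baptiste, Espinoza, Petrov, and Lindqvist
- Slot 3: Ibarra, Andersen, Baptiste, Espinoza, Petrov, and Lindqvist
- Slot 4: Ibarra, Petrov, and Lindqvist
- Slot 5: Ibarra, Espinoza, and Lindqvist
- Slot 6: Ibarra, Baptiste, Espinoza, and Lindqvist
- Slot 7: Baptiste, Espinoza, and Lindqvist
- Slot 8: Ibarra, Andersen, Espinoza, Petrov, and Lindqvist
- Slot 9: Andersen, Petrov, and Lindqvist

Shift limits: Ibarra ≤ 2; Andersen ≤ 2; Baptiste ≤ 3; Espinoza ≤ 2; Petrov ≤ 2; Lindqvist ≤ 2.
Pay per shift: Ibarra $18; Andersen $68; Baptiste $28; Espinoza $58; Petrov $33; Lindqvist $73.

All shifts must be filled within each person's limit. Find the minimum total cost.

Picking the cheapest available picker for each shift independently would cost $316, but that ignores the shift limits.
An optimal schedule: Slot 1→Espinoza+Lindqvist, Slot 2→Baptiste, Slot 3→Espinoza, Slot 4→Ibarra+Petrov, Slot 5→Ibarra, Slot 6→Baptiste, Slot 7→Baptiste, Slot 8→Andersen, Slot 9→Andersen+Petrov.
Total: 58 + 73 + 28 + 58 + 18 + 33 + 18 + 28 + 28 + 68 + 68 + 33 = $511.

$511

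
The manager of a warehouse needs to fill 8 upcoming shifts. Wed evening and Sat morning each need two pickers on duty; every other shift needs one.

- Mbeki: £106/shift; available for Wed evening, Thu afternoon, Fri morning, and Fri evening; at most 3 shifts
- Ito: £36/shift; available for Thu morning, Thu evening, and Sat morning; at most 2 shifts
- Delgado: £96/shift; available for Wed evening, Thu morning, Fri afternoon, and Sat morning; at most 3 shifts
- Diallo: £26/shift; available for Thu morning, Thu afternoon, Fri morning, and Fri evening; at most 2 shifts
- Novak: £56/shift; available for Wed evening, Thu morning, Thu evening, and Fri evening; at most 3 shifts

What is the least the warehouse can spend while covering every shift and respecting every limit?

£580

Fri afternoon can only be covered by Delgado, so that assignment is forced.
Sat morning can only be covered by Ito and Delgado, so that assignment is forced.
Picking the cheapest available picker for each shift independently would cost £520, but that ignores the shift limits.
An optimal schedule: Wed evening→Novak+Delgado, Thu morning→Novak, Thu afternoon→Diallo, Thu evening→Ito, Fri morning→Diallo, Fri afternoon→Delgado, Fri evening→Novak, Sat morning→Ito+Delgado.
Total: 56 + 96 + 56 + 26 + 36 + 26 + 96 + 56 + 36 + 96 = £580.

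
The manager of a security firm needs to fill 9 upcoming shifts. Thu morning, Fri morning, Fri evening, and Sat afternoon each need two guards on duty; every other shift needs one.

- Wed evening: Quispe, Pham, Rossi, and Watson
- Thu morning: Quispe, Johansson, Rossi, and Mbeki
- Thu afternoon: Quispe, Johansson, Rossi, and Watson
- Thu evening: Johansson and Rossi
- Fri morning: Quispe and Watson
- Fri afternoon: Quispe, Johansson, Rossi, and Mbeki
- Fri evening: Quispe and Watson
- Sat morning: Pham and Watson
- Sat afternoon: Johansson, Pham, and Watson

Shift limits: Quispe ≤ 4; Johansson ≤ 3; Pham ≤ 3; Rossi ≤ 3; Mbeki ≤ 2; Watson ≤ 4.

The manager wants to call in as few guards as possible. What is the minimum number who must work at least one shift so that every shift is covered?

13 slots to fill and no one can take more than 4, so at least ⌈13/4⌉ = 4 guards are needed.
Quispe, Johansson, Pham, and Watson alone can cover everything: Wed evening→Pham, Thu morning→Quispe+Johansson, Thu afternoon→Johansson, Thu evening→Johansson, Fri morning→Quispe+Watson, Fri afternoon→Quispe, Fri evening→Quispe+Watson, Sat morning→Pham, Sat afternoon→Pham+Watson.

4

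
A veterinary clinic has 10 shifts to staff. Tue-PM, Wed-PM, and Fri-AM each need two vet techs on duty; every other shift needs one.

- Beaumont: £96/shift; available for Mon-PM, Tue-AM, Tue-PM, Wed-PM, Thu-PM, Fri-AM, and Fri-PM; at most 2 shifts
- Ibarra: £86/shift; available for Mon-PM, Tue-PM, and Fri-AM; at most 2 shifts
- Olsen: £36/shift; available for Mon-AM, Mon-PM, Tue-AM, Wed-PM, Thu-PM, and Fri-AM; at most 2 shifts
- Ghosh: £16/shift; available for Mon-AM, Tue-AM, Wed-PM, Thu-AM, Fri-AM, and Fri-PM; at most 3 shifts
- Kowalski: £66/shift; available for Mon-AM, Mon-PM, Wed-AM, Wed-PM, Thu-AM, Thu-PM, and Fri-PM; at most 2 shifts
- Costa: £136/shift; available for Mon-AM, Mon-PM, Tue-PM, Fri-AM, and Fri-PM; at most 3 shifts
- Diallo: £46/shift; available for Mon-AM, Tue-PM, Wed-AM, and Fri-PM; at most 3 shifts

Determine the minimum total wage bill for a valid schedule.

£658

Picking the cheapest available vet tech for each shift independently would cost £418, but that ignores the shift limits.
An optimal schedule: Mon-AM→Ghosh, Mon-PM→Kowalski, Tue-AM→Ghosh, Tue-PM→Diallo+Ibarra, Wed-AM→Diallo, Wed-PM→Olsen+Kowalski, Thu-AM→Ghosh, Thu-PM→Olsen, Fri-AM→Ibarra+Beaumont, Fri-PM→Diallo.
Total: 16 + 66 + 16 + 46 + 86 + 46 + 36 + 66 + 16 + 36 + 86 + 96 + 46 = £658.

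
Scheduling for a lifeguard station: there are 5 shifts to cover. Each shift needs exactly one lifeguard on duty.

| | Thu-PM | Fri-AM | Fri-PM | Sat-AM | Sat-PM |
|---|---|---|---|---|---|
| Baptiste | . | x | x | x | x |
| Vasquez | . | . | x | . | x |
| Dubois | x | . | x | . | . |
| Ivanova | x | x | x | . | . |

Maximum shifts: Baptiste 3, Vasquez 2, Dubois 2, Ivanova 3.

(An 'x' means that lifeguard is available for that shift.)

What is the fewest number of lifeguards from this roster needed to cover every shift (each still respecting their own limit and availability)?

2

5 slots to fill and no one can take more than 3, so at least ⌈5/3⌉ = 2 lifeguards are needed.
Baptiste and Dubois alone can cover everything: Thu-PM→Dubois, Fri-AM→Baptiste, Fri-PM→Dubois, Sat-AM→Baptiste, Sat-PM→Baptiste.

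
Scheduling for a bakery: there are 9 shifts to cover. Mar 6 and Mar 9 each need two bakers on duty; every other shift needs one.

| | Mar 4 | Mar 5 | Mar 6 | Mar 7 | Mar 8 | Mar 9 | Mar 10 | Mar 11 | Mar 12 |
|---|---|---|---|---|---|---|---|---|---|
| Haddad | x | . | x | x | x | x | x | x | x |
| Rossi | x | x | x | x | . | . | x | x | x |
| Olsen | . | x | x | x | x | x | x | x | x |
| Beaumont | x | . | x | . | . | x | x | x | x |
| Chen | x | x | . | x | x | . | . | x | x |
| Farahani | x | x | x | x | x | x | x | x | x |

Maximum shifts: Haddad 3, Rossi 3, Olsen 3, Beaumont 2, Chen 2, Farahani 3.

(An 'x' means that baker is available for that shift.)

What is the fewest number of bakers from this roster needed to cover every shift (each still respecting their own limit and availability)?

4

11 slots to fill and no one can take more than 3, so at least ⌈11/3⌉ = 4 bakers are needed.
Haddad, Rossi, Olsen, and Beaumont alone can cover everything: Mar 4→Haddad, Mar 5→Rossi, Mar 6→Olsen+Beaumont, Mar 7→Haddad, Mar 8→Haddad, Mar 9→Olsen+Beaumont, Mar 10→Rossi, Mar 11→Rossi, Mar 12→Olsen.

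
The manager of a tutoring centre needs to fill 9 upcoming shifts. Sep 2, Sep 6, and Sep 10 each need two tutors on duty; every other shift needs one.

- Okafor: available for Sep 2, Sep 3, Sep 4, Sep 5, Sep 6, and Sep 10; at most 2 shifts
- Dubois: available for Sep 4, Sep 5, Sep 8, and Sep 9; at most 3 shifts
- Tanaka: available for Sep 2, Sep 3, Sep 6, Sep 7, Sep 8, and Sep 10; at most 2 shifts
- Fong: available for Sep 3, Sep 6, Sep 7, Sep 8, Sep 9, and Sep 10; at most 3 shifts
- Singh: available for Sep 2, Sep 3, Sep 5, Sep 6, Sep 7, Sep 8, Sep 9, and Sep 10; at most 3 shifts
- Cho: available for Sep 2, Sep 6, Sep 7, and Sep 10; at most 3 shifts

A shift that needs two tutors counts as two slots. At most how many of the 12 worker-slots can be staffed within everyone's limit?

Total capacity across all tutors is 2+3+2+3+3+3 = 16, and 12 slots are needed, so at most 12 can be filled.
An assignment achieving 12: Sep 2→Tanaka+Singh, Sep 3→Tanaka, Sep 4→Okafor, Sep 5→Okafor, Sep 6→Fong+Singh, Sep 7→Fong, Sep 8→Dubois, Sep 9→Dubois, Sep 10→Fong+Singh.
Loads: Okafor 2/2, Dubois 2/3, Tanaka 2/2, Fong 3/3, Singh 3/3, Cho 0/3.

12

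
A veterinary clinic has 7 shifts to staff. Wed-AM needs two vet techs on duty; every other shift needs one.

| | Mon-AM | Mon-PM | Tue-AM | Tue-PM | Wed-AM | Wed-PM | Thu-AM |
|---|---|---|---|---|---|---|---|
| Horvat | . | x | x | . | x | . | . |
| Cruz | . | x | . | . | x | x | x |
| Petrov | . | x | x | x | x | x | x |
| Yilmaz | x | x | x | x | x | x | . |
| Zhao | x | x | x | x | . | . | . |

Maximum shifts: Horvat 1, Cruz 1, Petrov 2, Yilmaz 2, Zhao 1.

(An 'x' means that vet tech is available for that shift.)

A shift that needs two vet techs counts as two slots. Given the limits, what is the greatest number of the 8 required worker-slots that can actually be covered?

Total capacity across all vet techs is 1+1+2+2+1 = 7, and 8 slots are needed, so at most 7 can be filled.
An assignment achieving 7: Mon-AM→Yilmaz, Mon-PM→Zhao, Tue-AM→Horvat, Tue-PM→Petrov, Wed-AM→Yilmaz, Wed-PM→Petrov, Thu-AM→Cruz.
Loads: Horvat 1/1, Cruz 1/1, Petrov 2/2, Yilmaz 2/2, Zhao 1/1.

7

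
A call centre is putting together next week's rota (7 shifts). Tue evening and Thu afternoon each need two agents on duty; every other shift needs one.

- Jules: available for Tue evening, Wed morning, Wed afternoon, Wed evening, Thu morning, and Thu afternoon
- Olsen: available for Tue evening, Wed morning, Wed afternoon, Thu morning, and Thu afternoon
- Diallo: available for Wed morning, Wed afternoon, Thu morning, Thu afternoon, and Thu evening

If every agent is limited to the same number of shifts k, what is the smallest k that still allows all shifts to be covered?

With 3 agents and 9 worker-slots to fill, someone must work at least ⌈9/3⌉ = 3 shifts, so k ≥ 3.
k = 3 works: Tue evening→Jules+Olsen, Wed morning→Jules, Wed afternoon→Olsen, Wed evening→Jules, Thu morning→Diallo, Thu afternoon→Olsen+Diallo, Thu evening→Diallo.
Loads: Jules 3, Olsen 3, Diallo 3 — all ≤ 3.

3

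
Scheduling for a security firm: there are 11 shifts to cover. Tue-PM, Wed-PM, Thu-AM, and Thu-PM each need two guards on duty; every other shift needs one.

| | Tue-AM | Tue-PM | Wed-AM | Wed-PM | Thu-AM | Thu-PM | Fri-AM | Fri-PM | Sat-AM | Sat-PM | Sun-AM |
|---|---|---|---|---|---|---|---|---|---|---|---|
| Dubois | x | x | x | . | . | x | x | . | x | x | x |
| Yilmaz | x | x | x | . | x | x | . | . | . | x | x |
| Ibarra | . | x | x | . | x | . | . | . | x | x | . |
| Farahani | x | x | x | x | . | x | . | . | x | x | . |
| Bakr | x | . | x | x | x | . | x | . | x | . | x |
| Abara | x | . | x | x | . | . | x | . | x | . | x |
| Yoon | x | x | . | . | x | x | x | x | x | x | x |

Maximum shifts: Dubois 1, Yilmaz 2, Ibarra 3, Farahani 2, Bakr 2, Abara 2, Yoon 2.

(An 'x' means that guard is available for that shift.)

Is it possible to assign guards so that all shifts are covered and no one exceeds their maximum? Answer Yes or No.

Total capacity is 1+2+3+2+2+2+2 = 14 but 15 worker-slots are needed — infeasible.

No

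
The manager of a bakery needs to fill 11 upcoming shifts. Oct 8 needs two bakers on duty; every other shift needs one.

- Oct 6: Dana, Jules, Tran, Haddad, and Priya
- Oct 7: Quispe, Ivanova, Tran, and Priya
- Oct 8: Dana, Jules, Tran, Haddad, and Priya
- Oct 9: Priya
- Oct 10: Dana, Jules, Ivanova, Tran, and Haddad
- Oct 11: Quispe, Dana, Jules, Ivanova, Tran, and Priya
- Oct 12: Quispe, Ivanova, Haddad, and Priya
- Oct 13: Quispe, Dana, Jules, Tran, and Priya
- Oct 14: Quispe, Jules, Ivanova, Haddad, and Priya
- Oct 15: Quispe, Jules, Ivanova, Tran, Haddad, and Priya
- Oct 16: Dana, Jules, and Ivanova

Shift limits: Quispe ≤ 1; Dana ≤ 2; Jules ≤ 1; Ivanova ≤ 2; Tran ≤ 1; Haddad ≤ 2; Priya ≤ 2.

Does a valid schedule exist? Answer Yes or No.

No

Total capacity is 1+2+1+2+1+2+2 = 11 but 12 worker-slots are needed — infeasible.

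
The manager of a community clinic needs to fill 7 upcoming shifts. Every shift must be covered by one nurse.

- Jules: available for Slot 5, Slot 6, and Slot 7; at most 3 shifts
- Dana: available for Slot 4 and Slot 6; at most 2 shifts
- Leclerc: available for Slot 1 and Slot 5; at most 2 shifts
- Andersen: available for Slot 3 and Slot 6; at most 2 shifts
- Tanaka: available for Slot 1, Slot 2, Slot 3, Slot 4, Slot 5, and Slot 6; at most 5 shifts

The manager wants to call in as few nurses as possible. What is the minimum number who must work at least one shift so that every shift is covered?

7 slots to fill and no one can take more than 5, so at least ⌈7/5⌉ = 2 nurses are needed.
Jules and Tanaka alone can cover everything: Slot 1→Tanaka, Slot 2→Tanaka, Slot 3→Tanaka, Slot 4→Tanaka, Slot 5→Jules, Slot 6→Jules, Slot 7→Jules.

2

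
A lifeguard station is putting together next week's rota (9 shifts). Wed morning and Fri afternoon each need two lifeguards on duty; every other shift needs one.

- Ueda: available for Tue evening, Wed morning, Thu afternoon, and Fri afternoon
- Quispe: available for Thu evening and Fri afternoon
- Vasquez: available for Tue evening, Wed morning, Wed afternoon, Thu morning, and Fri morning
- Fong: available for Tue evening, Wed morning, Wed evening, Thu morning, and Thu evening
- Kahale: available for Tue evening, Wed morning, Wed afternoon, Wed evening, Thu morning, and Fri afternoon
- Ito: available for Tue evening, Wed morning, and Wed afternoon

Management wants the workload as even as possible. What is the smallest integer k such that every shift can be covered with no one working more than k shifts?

2

With 6 lifeguards and 11 worker-slots to fill, someone must work at least ⌈11/6⌉ = 2 shifts, so k ≥ 2.
k = 2 works: Tue evening→Kahale, Wed morning→Kahale+Ito, Wed afternoon→Vasquez, Wed evening→Fong, Thu morning→Fong, Thu afternoon→Ueda, Thu evening→Quispe, Fri morning→Vasquez, Fri afternoon→Ueda+Quispe.
Loads: Ueda 2, Quispe 2, Vasquez 2, Fong 2, Kahale 2, Ito 1 — all ≤ 2.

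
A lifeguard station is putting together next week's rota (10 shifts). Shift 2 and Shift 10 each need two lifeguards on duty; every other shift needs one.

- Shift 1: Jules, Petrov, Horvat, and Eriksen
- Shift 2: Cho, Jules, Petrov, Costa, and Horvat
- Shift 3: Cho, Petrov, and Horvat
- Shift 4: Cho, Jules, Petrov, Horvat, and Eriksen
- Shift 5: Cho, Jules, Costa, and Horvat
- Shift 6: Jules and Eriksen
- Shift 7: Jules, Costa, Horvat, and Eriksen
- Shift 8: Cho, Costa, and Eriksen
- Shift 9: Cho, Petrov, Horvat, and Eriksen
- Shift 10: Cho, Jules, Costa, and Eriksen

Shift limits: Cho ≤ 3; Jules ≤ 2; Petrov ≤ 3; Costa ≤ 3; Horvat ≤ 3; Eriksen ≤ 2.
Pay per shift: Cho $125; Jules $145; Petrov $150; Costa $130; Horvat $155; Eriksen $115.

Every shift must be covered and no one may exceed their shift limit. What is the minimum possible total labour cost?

$1585

Picking the cheapest available lifeguard for each shift independently would cost $1435, but that ignores the shift limits.
An optimal schedule: Shift 1→Jules, Shift 2→Costa+Petrov, Shift 3→Cho, Shift 4→Petrov, Shift 5→Cho, Shift 6→Eriksen, Shift 7→Costa, Shift 8→Eriksen, Shift 9→Cho, Shift 10→Costa+Jules.
Total: 145 + 130 + 150 + 125 + 150 + 125 + 115 + 130 + 115 + 125 + 130 + 145 = $1585.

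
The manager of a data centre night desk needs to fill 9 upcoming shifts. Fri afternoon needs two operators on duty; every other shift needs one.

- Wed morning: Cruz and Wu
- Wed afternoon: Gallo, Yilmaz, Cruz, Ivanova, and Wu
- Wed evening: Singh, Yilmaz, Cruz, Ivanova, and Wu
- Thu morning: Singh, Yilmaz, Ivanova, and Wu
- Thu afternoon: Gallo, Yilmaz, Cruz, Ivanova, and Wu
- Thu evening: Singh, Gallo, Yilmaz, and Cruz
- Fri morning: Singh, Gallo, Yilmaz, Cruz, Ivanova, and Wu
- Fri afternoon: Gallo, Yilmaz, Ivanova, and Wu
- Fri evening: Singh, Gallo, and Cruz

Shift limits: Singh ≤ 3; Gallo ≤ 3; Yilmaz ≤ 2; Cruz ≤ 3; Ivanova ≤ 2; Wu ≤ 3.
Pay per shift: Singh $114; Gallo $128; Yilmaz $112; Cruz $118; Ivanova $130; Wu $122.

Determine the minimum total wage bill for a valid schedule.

$1164

Picking the cheapest available operator for each shift independently would cost $1138, but that ignores the shift limits.
An optimal schedule: Wed morning→Cruz, Wed afternoon→Cruz, Wed evening→Singh, Thu morning→Yilmaz, Thu afternoon→Cruz, Thu evening→Singh, Fri morning→Wu, Fri afternoon→Yilmaz+Wu, Fri evening→Singh.
Total: 118 + 118 + 114 + 112 + 118 + 114 + 122 + 112 + 122 + 114 = $1164.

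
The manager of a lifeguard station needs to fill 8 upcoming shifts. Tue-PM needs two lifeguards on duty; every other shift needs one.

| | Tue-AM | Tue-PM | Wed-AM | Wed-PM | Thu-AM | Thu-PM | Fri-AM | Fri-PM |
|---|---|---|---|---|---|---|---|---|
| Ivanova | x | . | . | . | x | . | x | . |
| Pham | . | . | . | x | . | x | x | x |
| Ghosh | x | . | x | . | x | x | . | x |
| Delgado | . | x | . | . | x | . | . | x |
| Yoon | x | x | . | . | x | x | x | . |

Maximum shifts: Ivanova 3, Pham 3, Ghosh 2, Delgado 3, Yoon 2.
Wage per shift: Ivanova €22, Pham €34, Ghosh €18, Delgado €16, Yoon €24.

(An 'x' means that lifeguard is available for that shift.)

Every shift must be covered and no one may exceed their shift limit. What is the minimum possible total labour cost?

Tue-PM can only be covered by Delgado and Yoon, so that assignment is forced.
Wed-AM can only be covered by Ghosh, so that assignment is forced.
Wed-PM can only be covered by Pham, so that assignment is forced.
Picking the cheapest available lifeguard for each shift independently would cost €182, but that ignores the shift limits.
An optimal schedule: Tue-AM→Ivanova, Tue-PM→Delgado+Yoon, Wed-AM→Ghosh, Wed-PM→Pham, Thu-AM→Delgado, Thu-PM→Ghosh, Fri-AM→Ivanova, Fri-PM→Delgado.
Total: 22 + 16 + 24 + 18 + 34 + 16 + 18 + 22 + 16 = €186.

€186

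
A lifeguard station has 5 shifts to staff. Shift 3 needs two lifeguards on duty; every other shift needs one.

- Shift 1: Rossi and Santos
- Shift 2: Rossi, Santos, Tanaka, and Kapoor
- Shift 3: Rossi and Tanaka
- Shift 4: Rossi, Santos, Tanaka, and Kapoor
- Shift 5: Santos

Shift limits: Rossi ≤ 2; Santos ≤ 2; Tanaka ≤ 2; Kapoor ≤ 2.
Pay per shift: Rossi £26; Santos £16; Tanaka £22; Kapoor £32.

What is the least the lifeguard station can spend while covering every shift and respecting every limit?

£128

Shift 3 can only be covered by Rossi and Tanaka, so that assignment is forced.
Shift 5 can only be covered by Santos, so that assignment is forced.
Picking the cheapest available lifeguard for each shift independently would cost £112, but that ignores the shift limits.
An optimal schedule: Shift 1→Rossi, Shift 2→Santos, Shift 3→Rossi+Tanaka, Shift 4→Tanaka, Shift 5→Santos.
Total: 26 + 16 + 26 + 22 + 22 + 16 = £128.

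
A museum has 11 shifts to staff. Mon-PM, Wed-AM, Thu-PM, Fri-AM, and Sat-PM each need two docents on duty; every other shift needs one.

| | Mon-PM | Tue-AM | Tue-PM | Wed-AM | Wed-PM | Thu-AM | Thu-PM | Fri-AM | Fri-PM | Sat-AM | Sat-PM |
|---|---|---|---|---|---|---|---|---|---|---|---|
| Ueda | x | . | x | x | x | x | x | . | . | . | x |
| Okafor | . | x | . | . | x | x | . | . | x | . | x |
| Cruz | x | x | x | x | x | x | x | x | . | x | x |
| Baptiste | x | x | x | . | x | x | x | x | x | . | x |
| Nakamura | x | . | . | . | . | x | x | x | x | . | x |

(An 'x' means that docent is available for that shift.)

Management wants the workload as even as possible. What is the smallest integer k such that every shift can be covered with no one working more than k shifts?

With 5 docents and 16 worker-slots to fill, someone must work at least ⌈16/5⌉ = 4 shifts, so k ≥ 4.
k = 4 works: Mon-PM→Cruz+Baptiste, Tue-AM→Okafor, Tue-PM→Ueda, Wed-AM→Ueda+Cruz, Wed-PM→Ueda, Thu-AM→Ueda, Thu-PM→Baptiste+Nakamura, Fri-AM→Cruz+Baptiste, Fri-PM→Okafor, Sat-AM→Cruz, Sat-PM→Okafor+Baptiste.
Loads: Ueda 4, Okafor 3, Cruz 4, Baptiste 4, Nakamura 1 — all ≤ 4.

4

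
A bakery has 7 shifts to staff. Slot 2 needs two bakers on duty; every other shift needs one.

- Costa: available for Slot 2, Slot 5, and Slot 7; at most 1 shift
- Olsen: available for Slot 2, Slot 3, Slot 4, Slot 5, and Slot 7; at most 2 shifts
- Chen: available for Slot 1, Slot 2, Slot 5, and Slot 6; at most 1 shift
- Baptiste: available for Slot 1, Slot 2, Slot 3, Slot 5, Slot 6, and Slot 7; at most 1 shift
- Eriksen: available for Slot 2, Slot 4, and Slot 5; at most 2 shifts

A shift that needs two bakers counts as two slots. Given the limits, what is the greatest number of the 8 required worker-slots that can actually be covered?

7

Total capacity across all bakers is 1+2+1+1+2 = 7, and 8 slots are needed, so at most 7 can be filled.
An assignment achieving 7: Slot 1→Chen, Slot 2→Eriksen, Slot 3→Olsen, Slot 4→Olsen, Slot 5→Eriksen, Slot 6→Baptiste, Slot 7→Costa.
Loads: Costa 1/1, Olsen 2/2, Chen 1/1, Baptiste 1/1, Eriksen 2/2.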